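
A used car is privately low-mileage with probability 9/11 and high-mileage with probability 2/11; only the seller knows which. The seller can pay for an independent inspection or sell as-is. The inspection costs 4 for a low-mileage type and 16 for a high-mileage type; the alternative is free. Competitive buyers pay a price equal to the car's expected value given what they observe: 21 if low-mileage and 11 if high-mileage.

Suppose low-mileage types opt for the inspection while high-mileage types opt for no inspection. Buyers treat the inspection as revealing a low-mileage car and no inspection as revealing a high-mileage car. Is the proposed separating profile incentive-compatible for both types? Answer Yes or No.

Under these beliefs, the inspection earns price 21 and no inspection earns price 11.
low-mileage: the inspection nets 21 − 4 = 17; no inspection nets 11. low-mileage prefers the inspection.
high-mileage: the inspection nets 21 − 16 = 5; no inspection nets 11. high-mileage prefers no inspection.
Neither type deviates, so the separating profile is an equilibrium.

Yes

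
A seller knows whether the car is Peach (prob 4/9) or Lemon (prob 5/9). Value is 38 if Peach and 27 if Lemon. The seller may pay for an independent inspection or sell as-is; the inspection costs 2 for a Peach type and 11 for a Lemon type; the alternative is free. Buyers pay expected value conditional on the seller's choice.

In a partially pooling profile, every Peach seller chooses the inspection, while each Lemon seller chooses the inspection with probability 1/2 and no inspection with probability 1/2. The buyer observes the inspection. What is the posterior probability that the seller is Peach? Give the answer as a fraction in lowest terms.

8/13

P(the inspection) = (4/9)·1 + (5/9)·(1/2) = 13/18.
By Bayes' rule, P(Peach | the inspection) = (4/9) / (13/18) = 8/13.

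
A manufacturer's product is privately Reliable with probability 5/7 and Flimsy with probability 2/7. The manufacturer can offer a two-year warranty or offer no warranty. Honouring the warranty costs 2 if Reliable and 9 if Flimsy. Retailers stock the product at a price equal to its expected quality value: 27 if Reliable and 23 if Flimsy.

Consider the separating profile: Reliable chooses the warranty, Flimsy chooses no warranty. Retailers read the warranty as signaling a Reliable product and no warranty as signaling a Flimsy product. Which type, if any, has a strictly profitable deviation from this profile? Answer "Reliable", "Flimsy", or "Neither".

The warranty pays 27; no warranty pays 23.
Reliable: assigned the warranty, nets 27 − 2 = 25; deviating to no warranty nets 23.
Flimsy: assigned no warranty, nets 23; deviating to the warranty nets 27 − 9 = 18.
Both types strictly prefer their assigned action; no profitable deviation.

Neither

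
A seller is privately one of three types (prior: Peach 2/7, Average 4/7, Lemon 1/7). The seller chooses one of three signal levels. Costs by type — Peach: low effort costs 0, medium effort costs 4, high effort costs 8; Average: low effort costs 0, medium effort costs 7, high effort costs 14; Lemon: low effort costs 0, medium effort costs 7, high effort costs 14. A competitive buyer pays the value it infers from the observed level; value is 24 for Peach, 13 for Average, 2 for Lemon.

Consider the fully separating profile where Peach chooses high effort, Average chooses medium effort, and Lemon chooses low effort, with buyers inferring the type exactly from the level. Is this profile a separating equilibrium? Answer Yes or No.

No

Separating prices: high effort → 24, medium effort → 13, low effort → 2.
Peach (assigned high effort): low effort: 2 − 0 = 2; medium effort: 13 − 4 = 9; high effort: 24 − 8 = 16. Peach stays.
Average (assigned medium effort): low effort: 2 − 0 = 2; medium effort: 13 − 7 = 6; high effort: 24 − 14 = 10. Average prefers high effort.
Lemon (assigned low effort): low effort: 2 − 0 = 2; medium effort: 13 − 7 = 6; high effort: 24 − 14 = 10. Lemon prefers high effort.
At least one type deviates; the separating profile fails.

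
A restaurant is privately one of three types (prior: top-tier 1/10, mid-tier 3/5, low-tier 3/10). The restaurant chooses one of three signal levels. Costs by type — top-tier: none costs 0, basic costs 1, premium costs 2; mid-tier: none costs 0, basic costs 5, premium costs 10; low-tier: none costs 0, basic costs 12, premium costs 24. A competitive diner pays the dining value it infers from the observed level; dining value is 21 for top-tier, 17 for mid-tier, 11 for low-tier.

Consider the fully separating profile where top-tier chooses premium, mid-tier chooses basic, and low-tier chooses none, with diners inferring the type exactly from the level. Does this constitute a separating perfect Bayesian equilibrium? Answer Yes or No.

Separating price premiums: premium → 21, basic → 17, none → 11.
top-tier (assigned premium): none: 11 − 0 = 11; basic: 17 − 1 = 16; premium: 21 − 2 = 19. top-tier stays.
mid-tier (assigned basic): none: 11 − 0 = 11; basic: 17 − 5 = 12; premium: 21 − 10 = 11. mid-tier stays.
low-tier (assigned none): none: 11 − 0 = 11; basic: 17 − 12 = 5; premium: 21 − 24 = -3. low-tier stays.
Every type prefers its assigned level; separation holds.

Yes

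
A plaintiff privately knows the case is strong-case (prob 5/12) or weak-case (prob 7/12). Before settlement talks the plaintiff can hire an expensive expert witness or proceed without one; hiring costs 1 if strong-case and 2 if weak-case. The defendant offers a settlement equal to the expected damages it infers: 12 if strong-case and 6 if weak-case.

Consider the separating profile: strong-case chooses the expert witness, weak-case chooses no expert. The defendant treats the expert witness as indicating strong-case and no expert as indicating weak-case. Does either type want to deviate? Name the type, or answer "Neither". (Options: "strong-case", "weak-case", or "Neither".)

weak-case

The expert witness pays 12; no expert pays 6.
strong-case: assigned the expert witness, nets 12 − 1 = 11; deviating to no expert nets 6.
weak-case: assigned no expert, nets 6; deviating to the expert witness nets 12 − 2 = 10.
The weak-case type gains 4 by deviating.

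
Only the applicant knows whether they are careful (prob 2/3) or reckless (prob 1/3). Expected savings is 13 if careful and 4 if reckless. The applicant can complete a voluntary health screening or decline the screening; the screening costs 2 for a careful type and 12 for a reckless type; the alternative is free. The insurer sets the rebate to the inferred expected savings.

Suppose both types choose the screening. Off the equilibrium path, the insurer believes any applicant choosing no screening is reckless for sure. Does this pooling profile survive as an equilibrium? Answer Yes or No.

No

On path, the insurer holds the prior and pays 2/3·13 + 1/3·4 = 10. Off path (no screening), believing reckless, it pays 4.
careful: the screening nets 10 − 2 = 8; no screening nets 4. careful stays.
reckless: the screening nets 10 − 12 = -2; no screening nets 4. reckless would deviate.
A type deviates, so pooling fails.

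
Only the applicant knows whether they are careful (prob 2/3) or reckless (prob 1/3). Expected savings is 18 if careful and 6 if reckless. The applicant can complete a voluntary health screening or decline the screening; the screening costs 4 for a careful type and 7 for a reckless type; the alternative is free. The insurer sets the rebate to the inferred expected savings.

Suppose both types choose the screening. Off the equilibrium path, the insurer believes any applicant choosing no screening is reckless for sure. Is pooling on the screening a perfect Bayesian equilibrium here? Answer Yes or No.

Yes

On path, the insurer holds the prior and pays 2/3·18 + 1/3·6 = 14. Off path (no screening), believing reckless, it pays 6.
careful: the screening nets 14 − 4 = 10; no screening nets 6. careful stays.
reckless: the screening nets 14 − 7 = 7; no screening nets 6. reckless stays.
No type deviates, so pooling is sustained.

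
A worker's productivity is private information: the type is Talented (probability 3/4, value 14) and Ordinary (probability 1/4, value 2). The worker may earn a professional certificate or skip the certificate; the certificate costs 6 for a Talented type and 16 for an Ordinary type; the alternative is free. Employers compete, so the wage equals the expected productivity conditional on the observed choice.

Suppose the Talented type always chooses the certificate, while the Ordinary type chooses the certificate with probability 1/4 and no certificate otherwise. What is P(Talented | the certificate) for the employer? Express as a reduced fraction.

P(the certificate) = (3/4)·1 + (1/4)·(1/4) = 13/16.
By Bayes' rule, P(Talented | the certificate) = (3/4) / (13/16) = 12/13.

12/13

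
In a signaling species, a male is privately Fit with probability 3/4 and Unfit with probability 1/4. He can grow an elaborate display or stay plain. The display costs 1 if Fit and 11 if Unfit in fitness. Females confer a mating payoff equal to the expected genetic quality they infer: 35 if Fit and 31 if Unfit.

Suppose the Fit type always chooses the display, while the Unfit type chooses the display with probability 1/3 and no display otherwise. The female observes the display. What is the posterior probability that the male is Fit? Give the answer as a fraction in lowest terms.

9/10

P(the display) = (3/4)·1 + (1/4)·(1/3) = 5/6.
By Bayes' rule, P(Fit | the display) = (3/4) / (5/6) = 9/10.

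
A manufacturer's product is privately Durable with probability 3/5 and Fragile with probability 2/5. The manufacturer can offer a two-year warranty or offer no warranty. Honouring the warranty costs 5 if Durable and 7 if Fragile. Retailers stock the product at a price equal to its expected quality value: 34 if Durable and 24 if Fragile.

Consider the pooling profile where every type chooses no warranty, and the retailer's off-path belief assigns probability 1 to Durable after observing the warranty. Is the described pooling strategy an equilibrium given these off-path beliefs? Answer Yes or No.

On path, the retailer holds the prior and pays 3/5·34 + 2/5·24 = 30. Off path (the warranty), believing Durable, it pays 34.
Durable: no warranty nets 30; the warranty nets 34 − 5 = 29. Durable stays.
Fragile: no warranty nets 30; the warranty nets 34 − 7 = 27. Fragile stays.
No type deviates, so pooling is sustained.

Yes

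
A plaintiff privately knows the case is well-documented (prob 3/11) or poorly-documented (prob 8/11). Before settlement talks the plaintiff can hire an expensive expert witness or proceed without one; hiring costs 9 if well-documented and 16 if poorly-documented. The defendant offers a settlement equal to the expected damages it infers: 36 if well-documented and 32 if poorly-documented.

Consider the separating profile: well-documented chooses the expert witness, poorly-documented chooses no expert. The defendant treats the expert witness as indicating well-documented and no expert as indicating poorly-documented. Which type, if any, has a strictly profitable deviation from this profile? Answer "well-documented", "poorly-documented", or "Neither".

well-documented

The expert witness pays 36; no expert pays 32.
well-documented: assigned the expert witness, nets 36 − 9 = 27; deviating to no expert nets 32.
poorly-documented: assigned no expert, nets 32; deviating to the expert witness nets 36 − 16 = 20.
The well-documented type gains 5 by deviating.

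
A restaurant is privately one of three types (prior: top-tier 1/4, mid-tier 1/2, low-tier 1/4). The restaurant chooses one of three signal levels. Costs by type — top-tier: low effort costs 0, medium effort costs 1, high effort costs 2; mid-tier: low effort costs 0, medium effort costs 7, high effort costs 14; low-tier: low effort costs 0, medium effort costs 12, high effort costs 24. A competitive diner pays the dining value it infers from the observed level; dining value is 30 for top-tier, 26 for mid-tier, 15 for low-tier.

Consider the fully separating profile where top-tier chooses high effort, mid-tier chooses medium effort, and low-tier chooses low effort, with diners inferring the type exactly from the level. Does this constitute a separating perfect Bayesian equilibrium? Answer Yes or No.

Yes

Separating price premiums: high effort → 30, medium effort → 26, low effort → 15.
top-tier (assigned high effort): low effort: 15 − 0 = 15; medium effort: 26 − 1 = 25; high effort: 30 − 2 = 28. top-tier stays.
mid-tier (assigned medium effort): low effort: 15 − 0 = 15; medium effort: 26 − 7 = 19; high effort: 30 − 14 = 16. mid-tier stays.
low-tier (assigned low effort): low effort: 15 − 0 = 15; medium effort: 26 − 12 = 14; high effort: 30 − 24 = 6. low-tier stays.
Every type prefers its assigned level; separation holds.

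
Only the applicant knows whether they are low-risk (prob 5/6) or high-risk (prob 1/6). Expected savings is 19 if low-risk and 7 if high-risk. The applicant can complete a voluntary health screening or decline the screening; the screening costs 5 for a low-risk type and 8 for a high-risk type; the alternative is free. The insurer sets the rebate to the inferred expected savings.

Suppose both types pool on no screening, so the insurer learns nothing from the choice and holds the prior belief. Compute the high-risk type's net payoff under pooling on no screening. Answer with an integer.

17

Pooled rebate = 5/6·19 + 1/6·7 = 17.
high-risk pays no cost for no screening, so net payoff = 17.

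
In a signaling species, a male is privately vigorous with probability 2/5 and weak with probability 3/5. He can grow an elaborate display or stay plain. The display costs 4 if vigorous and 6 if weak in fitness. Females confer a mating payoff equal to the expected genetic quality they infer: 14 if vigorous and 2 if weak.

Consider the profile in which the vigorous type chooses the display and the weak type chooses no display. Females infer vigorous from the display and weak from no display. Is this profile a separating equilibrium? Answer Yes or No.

Under these beliefs, the display earns mating payoff 14 and no display earns mating payoff 2.
vigorous: the display nets 14 − 4 = 10; no display nets 2. vigorous prefers the display.
weak: the display nets 14 − 6 = 8; no display nets 2. weak would deviate to the display.
weak has a profitable deviation, so the profile is not an equilibrium.

No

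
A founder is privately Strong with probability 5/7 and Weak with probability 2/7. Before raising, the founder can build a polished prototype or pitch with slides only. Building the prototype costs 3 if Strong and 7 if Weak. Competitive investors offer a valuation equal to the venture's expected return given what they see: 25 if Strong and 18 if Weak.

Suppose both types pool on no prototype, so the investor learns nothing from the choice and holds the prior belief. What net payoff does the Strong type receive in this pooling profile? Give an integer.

23

Pooled valuation = 5/7·25 + 2/7·18 = 23.
Strong pays no cost for no prototype, so net payoff = 23.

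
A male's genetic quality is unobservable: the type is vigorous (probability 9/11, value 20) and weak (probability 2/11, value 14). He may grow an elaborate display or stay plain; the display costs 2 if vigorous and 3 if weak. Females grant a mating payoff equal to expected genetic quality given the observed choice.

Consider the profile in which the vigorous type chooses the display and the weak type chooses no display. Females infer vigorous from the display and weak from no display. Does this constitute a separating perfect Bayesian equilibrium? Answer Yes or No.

Under these beliefs, the display earns mating payoff 20 and no display earns mating payoff 14.
vigorous: the display nets 20 − 2 = 18; no display nets 14. vigorous prefers the display.
weak: the display nets 20 − 3 = 17; no display nets 14. weak would deviate to the display.
weak has a profitable deviation, so the profile is not an equilibrium.

No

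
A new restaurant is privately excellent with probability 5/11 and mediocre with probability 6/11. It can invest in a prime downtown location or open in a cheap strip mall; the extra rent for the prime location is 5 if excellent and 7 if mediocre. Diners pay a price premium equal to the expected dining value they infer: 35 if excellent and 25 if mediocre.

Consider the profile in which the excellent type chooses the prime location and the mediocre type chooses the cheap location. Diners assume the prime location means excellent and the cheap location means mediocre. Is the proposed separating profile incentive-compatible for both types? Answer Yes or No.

No

Under these beliefs, the prime location earns price premium 35 and the cheap location earns price premium 25.
excellent: the prime location nets 35 − 5 = 30; the cheap location nets 25. excellent prefers the prime location.
mediocre: the prime location nets 35 − 7 = 28; the cheap location nets 25. mediocre would deviate to the prime location.
mediocre has a profitable deviation, so the profile is not an equilibrium.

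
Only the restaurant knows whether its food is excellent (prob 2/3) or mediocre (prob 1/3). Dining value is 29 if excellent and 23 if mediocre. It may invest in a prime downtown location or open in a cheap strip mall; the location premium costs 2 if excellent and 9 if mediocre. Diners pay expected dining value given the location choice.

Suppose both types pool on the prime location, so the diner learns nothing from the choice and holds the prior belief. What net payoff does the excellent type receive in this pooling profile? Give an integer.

25

Pooled price premium = 2/3·29 + 1/3·23 = 27.
excellent pays cost 2 for the prime location, so net payoff = 27 − 2 = 25.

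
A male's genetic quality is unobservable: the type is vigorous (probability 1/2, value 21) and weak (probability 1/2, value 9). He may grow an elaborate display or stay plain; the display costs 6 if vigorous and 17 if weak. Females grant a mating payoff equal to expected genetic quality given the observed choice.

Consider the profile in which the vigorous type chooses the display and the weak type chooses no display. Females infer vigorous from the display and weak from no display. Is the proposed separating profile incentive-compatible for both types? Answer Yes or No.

Yes

Under these beliefs, the display earns mating payoff 21 and no display earns mating payoff 9.
vigorous: the display nets 21 − 6 = 15; no display nets 9. vigorous prefers the display.
weak: the display nets 21 − 17 = 4; no display nets 9. weak prefers no display.
Neither type deviates, so the separating profile is an equilibrium.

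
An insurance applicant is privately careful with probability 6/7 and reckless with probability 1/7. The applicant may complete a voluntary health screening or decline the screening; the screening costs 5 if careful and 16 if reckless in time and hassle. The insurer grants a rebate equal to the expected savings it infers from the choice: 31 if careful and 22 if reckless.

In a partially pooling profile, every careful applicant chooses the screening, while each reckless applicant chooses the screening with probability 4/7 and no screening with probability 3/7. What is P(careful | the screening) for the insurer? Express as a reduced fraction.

21/23

P(the screening) = (6/7)·1 + (1/7)·(4/7) = 46/49.
By Bayes' rule, P(careful | the screening) = (6/7) / (46/49) = 21/23.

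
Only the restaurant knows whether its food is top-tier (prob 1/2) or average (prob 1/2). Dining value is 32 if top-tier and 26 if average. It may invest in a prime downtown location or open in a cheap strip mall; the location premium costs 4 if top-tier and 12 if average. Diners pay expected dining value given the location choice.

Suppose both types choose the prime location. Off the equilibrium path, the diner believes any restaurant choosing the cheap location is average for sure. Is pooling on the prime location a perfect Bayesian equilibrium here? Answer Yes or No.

No

On path, the diner holds the prior and pays 1/2·32 + 1/2·26 = 29. Off path (the cheap location), believing average, it pays 26.
top-tier: the prime location nets 29 − 4 = 25; the cheap location nets 26. top-tier would deviate.
average: the prime location nets 29 − 12 = 17; the cheap location nets 26. average would deviate.
A type deviates, so pooling fails.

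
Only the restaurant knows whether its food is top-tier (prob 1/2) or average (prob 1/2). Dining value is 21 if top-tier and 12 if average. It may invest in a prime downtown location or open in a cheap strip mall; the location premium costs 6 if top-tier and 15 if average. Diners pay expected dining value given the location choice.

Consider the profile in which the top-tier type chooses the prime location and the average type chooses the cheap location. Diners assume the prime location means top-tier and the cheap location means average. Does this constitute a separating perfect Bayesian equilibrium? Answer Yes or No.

Under these beliefs, the prime location earns price premium 21 and the cheap location earns price premium 12.
top-tier: the prime location nets 21 − 6 = 15; the cheap location nets 12. top-tier prefers the prime location.
average: the prime location nets 21 − 15 = 6; the cheap location nets 12. average prefers the cheap location.
Neither type deviates, so the separating profile is an equilibrium.

Yes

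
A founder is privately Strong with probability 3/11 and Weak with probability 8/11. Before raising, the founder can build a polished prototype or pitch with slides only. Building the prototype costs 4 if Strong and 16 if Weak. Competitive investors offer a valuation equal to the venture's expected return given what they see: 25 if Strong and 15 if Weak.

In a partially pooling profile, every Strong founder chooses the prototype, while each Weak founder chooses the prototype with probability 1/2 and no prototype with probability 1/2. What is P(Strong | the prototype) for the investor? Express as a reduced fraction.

3/7

P(the prototype) = (3/11)·1 + (8/11)·(1/2) = 7/11.
By Bayes' rule, P(Strong | the prototype) = (3/11) / (7/11) = 3/7.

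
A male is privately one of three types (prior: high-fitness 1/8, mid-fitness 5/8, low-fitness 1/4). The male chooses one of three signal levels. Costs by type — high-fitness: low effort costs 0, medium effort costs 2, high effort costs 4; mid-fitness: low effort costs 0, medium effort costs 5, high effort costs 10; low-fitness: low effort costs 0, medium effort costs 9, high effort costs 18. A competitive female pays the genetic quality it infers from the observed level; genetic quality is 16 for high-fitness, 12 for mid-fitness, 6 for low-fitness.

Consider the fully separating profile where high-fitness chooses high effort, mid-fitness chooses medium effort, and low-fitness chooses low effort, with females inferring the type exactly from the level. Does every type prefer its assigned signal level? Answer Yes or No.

Separating mating payoffs: high effort → 16, medium effort → 12, low effort → 6.
high-fitness (assigned high effort): low effort: 6 − 0 = 6; medium effort: 12 − 2 = 10; high effort: 16 − 4 = 12. high-fitness stays.
mid-fitness (assigned medium effort): low effort: 6 − 0 = 6; medium effort: 12 − 5 = 7; high effort: 16 − 10 = 6. mid-fitness stays.
low-fitness (assigned low effort): low effort: 6 − 0 = 6; medium effort: 12 − 9 = 3; high effort: 16 − 18 = -2. low-fitness stays.
Every type prefers its assigned level; separation holds.

Yes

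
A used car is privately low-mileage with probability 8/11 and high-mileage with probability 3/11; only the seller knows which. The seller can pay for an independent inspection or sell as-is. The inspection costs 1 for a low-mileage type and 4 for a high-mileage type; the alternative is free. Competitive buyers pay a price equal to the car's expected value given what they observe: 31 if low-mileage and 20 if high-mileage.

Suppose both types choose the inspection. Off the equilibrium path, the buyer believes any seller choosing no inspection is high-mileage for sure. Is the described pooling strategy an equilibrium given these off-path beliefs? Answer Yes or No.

On path, the buyer holds the prior and pays 8/11·31 + 3/11·20 = 28. Off path (no inspection), believing high-mileage, it pays 20.
low-mileage: the inspection nets 28 − 1 = 27; no inspection nets 20. low-mileage stays.
high-mileage: the inspection nets 28 − 4 = 24; no inspection nets 20. high-mileage stays.
No type deviates, so pooling is sustained.

Yes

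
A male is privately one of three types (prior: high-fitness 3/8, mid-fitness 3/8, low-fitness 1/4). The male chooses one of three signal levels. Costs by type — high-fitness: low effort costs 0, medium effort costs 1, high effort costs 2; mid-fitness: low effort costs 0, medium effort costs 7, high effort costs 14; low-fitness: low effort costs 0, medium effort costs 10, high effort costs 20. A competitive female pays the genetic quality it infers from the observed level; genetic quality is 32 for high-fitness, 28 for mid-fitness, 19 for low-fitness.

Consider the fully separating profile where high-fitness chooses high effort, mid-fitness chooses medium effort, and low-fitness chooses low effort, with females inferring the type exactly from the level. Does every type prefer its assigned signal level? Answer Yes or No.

Separating mating payoffs: high effort → 32, medium effort → 28, low effort → 19.
high-fitness (assigned high effort): low effort: 19 − 0 = 19; medium effort: 28 − 1 = 27; high effort: 32 − 2 = 30. high-fitness stays.
mid-fitness (assigned medium effort): low effort: 19 − 0 = 19; medium effort: 28 − 7 = 21; high effort: 32 − 14 = 18. mid-fitness stays.
low-fitness (assigned low effort): low effort: 19 − 0 = 19; medium effort: 28 − 10 = 18; high effort: 32 − 20 = 12. low-fitness stays.
Every type prefers its assigned level; separation holds.

Yes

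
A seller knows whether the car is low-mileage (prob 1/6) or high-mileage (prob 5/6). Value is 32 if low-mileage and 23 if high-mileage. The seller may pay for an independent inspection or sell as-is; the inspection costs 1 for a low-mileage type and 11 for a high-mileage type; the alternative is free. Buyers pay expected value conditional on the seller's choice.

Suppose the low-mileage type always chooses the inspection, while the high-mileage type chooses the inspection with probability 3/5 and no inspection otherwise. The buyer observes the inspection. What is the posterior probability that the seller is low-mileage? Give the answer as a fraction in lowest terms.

P(the inspection) = (1/6)·1 + (5/6)·(3/5) = 2/3.
By Bayes' rule, P(low-mileage | the inspection) = (1/6) / (2/3) = 1/4.

1/4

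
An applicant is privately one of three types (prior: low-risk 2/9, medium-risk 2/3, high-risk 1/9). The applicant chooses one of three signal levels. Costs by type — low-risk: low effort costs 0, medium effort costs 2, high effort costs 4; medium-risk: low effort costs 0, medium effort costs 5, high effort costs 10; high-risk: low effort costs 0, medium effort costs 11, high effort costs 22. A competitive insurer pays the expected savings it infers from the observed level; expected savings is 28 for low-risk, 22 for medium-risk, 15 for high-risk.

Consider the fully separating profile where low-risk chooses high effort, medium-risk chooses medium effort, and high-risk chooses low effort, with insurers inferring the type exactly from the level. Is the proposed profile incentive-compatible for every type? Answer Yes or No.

No

Separating rebates: high effort → 28, medium effort → 22, low effort → 15.
low-risk (assigned high effort): low effort: 15 − 0 = 15; medium effort: 22 − 2 = 20; high effort: 28 − 4 = 24. low-risk stays.
medium-risk (assigned medium effort): low effort: 15 − 0 = 15; medium effort: 22 − 5 = 17; high effort: 28 − 10 = 18. medium-risk prefers high effort.
high-risk (assigned low effort): low effort: 15 − 0 = 15; medium effort: 22 − 11 = 11; high effort: 28 − 22 = 6. high-risk stays.
At least one type deviates; the separating profile fails.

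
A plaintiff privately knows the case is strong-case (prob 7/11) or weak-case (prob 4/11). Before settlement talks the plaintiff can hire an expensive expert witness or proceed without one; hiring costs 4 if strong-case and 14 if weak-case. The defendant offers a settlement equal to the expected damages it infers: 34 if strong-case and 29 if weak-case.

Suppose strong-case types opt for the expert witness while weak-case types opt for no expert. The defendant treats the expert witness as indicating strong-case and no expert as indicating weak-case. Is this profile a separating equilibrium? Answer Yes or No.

Under these beliefs, the expert witness earns settlement 34 and no expert earns settlement 29.
strong-case: the expert witness nets 34 − 4 = 30; no expert nets 29. strong-case prefers the expert witness.
weak-case: the expert witness nets 34 − 14 = 20; no expert nets 29. weak-case prefers no expert.
Neither type deviates, so the separating profile is an equilibrium.

Yes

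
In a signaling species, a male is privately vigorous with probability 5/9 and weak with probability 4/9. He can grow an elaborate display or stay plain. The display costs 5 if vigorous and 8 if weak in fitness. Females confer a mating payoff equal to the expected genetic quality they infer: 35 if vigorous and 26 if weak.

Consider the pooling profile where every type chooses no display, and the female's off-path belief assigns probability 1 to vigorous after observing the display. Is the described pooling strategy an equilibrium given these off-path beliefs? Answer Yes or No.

On path, the female holds the prior and pays 5/9·35 + 4/9·26 = 31. Off path (the display), believing vigorous, it pays 35.
vigorous: no display nets 31; the display nets 35 − 5 = 30. vigorous stays.
weak: no display nets 31; the display nets 35 − 8 = 27. weak stays.
No type deviates, so pooling is sustained.

Yes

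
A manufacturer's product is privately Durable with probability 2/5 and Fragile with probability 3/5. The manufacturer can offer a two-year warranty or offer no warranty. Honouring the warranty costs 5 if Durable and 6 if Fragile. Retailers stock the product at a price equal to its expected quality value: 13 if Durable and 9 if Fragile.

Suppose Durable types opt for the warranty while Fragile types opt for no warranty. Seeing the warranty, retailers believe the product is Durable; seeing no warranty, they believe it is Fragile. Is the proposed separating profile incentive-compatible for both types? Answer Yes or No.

No

Under these beliefs, the warranty earns price 13 and no warranty earns price 9.
Durable: the warranty nets 13 − 5 = 8; no warranty nets 9. Durable would deviate to no warranty.
Fragile: the warranty nets 13 − 6 = 7; no warranty nets 9. Fragile prefers no warranty.
Durable has a profitable deviation, so the profile is not an equilibrium.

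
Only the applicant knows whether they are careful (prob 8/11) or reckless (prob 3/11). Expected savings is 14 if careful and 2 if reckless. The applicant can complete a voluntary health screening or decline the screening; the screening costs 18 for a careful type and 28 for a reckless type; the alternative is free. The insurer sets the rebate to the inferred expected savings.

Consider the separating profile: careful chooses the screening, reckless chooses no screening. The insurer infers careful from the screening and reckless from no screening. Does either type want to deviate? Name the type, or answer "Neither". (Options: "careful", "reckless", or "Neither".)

The screening pays 14; no screening pays 2.
careful: assigned the screening, nets 14 − 18 = -4; deviating to no screening nets 2.
reckless: assigned no screening, nets 2; deviating to the screening nets 14 − 28 = -14.
The careful type gains 6 by deviating.

careful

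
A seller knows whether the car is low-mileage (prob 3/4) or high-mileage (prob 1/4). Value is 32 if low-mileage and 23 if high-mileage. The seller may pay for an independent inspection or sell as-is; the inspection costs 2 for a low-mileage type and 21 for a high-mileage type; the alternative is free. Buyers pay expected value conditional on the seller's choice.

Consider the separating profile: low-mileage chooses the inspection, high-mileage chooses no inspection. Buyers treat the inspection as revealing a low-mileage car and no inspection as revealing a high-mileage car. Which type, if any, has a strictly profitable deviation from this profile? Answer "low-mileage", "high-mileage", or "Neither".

Neither

The inspection pays 32; no inspection pays 23.
low-mileage: assigned the inspection, nets 32 − 2 = 30; deviating to no inspection nets 23.
high-mileage: assigned no inspection, nets 23; deviating to the inspection nets 32 − 21 = 11.
Both types strictly prefer their assigned action; no profitable deviation.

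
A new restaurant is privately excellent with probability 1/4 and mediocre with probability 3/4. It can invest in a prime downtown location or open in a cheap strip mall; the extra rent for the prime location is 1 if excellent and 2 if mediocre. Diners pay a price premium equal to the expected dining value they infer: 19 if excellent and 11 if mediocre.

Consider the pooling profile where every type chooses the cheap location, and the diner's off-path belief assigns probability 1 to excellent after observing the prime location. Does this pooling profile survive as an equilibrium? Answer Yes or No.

No

On path, the diner holds the prior and pays 1/4·19 + 3/4·11 = 13. Off path (the prime location), believing excellent, it pays 19.
excellent: the cheap location nets 13; the prime location nets 19 − 1 = 18. excellent would deviate.
mediocre: the cheap location nets 13; the prime location nets 19 − 2 = 17. mediocre would deviate.
A type deviates, so pooling fails.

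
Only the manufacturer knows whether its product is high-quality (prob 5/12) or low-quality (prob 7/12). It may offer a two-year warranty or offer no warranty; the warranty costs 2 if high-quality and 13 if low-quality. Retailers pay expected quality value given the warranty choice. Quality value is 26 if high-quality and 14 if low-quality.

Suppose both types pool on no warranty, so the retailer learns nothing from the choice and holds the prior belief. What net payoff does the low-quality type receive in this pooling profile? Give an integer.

19

Pooled price = 5/12·26 + 7/12·14 = 19.
low-quality pays no cost for no warranty, so net payoff = 19.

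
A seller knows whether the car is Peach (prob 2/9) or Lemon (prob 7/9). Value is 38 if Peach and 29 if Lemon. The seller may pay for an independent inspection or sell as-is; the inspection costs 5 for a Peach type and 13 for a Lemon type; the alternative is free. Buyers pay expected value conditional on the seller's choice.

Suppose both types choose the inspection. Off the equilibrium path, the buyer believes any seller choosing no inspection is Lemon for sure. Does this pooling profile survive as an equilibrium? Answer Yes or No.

On path, the buyer holds the prior and pays 2/9·38 + 7/9·29 = 31. Off path (no inspection), believing Lemon, it pays 29.
Peach: the inspection nets 31 − 5 = 26; no inspection nets 29. Peach would deviate.
Lemon: the inspection nets 31 − 13 = 18; no inspection nets 29. Lemon would deviate.
A type deviates, so pooling fails.

No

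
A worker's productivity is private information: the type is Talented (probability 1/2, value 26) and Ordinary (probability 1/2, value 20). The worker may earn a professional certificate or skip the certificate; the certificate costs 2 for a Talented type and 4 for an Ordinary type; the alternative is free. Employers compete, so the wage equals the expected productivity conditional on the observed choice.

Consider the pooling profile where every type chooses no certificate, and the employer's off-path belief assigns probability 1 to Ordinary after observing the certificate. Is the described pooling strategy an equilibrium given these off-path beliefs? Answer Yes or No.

On path, the employer holds the prior and pays 1/2·26 + 1/2·20 = 23. Off path (the certificate), believing Ordinary, it pays 20.
Talented: no certificate nets 23; the certificate nets 20 − 2 = 18. Talented stays.
Ordinary: no certificate nets 23; the certificate nets 20 − 4 = 16. Ordinary stays.
No type deviates, so pooling is sustained.

Yes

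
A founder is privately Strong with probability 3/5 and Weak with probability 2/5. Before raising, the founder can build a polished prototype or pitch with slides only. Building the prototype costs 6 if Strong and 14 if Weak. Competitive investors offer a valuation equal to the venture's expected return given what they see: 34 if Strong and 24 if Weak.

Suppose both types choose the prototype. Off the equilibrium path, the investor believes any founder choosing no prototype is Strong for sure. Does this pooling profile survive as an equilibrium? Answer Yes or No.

On path, the investor holds the prior and pays 3/5·34 + 2/5·24 = 30. Off path (no prototype), believing Strong, it pays 34.
Strong: the prototype nets 30 − 6 = 24; no prototype nets 34. Strong would deviate.
Weak: the prototype nets 30 − 14 = 16; no prototype nets 34. Weak would deviate.
A type deviates, so pooling fails.

No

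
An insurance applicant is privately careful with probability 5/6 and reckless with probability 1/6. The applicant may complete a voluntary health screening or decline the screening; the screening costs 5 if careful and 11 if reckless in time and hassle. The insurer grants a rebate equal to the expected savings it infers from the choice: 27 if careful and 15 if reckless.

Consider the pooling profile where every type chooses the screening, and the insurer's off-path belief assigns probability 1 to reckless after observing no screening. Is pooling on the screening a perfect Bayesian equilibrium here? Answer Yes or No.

No

On path, the insurer holds the prior and pays 5/6·27 + 1/6·15 = 25. Off path (no screening), believing reckless, it pays 15.
careful: the screening nets 25 − 5 = 20; no screening nets 15. careful stays.
reckless: the screening nets 25 − 11 = 14; no screening nets 15. reckless would deviate.
A type deviates, so pooling fails.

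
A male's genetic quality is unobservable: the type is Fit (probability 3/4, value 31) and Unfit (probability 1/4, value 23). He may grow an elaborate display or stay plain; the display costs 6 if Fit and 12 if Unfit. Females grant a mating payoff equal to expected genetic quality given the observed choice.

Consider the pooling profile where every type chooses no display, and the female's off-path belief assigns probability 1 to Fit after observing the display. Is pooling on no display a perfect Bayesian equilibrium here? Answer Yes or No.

On path, the female holds the prior and pays 3/4·31 + 1/4·23 = 29. Off path (the display), believing Fit, it pays 31.
Fit: no display nets 29; the display nets 31 − 6 = 25. Fit stays.
Unfit: no display nets 29; the display nets 31 − 12 = 19. Unfit stays.
No type deviates, so pooling is sustained.

Yes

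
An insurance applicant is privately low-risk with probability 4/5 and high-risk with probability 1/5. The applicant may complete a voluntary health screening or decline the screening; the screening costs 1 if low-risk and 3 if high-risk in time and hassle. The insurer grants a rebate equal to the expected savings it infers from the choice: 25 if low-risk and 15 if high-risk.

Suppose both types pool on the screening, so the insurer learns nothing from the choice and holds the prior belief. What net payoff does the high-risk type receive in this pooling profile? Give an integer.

20

Pooled rebate = 4/5·25 + 1/5·15 = 23.
high-risk pays cost 3 for the screening, so net payoff = 23 − 3 = 20.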